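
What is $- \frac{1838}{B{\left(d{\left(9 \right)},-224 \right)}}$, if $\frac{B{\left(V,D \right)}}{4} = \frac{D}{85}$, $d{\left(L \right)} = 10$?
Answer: $\frac{78115}{448} \approx 174.36$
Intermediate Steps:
$B{\left(V,D \right)} = \frac{4 D}{85}$ ($B{\left(V,D \right)} = 4 \frac{D}{85} = \frac{4 D}{85}$)
$- \frac{1838}{B{\left(d{\left(9 \right)},-224 \right)}} = - \frac{1838}{\frac{4}{85} \left(-224\right)} = - \frac{1838}{- \frac{896}{85}} = \left(-1838\right) \left(- \frac{85}{896}\right) = \frac{78115}{448}$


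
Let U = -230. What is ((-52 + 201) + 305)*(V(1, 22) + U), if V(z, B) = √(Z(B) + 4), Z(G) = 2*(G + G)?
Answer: -104420 + 908*√23 ≈ -1.0007e+5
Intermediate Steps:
Z(G) = 4*G (Z(G) = 2*(2*G) = 4*G)
V(z, B) = √(4 + 4*B) (V(z, B) = √(4*B + 4) = √(4 + 4*B))
((-52 + 201) + 305)*(V(1, 22) + U) = ((-52 + 201) + 305)*(2*√(1 + 22) - 230) = (149 + 305)*(2*√23 - 230) = 454*(-230 + 2*√23) = -104420 + 908*√23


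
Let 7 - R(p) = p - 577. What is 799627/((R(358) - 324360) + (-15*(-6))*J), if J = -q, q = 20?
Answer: -799627/325934 ≈ -2.4533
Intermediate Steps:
R(p) = 584 - p (R(p) = 7 - (p - 577) = 7 - (-577 + p) = 7 + (577 - p) = 584 - p)
J = -20 (J = -1*20 = -20)
799627/((R(358) - 324360) + (-15*(-6))*J) = 799627/(((584 - 1*358) - 324360) - 15*(-6)*(-20)) = 799627/(((584 - 358) - 324360) + 90*(-20)) = 799627/((226 - 324360) - 1800) = 799627/(-324134 - 1800) = 799627/(-325934) = 799627*(-1/325934) = -799627/325934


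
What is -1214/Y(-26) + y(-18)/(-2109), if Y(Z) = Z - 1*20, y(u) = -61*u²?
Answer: 578245/16169 ≈ 35.763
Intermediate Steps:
Y(Z) = -20 + Z (Y(Z) = Z - 20 = -20 + Z)
-1214/Y(-26) + y(-18)/(-2109) = -1214/(-20 - 26) - 61*(-18)²/(-2109) = -1214/(-46) - 61*324*(-1/2109) = -1214*(-1/46) - 19764*(-1/2109) = 607/23 + 6588/703 = 578245/16169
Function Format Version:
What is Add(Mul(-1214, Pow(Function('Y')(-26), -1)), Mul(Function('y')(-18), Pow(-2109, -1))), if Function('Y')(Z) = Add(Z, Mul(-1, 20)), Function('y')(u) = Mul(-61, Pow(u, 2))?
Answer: Rational(578245, 16169) ≈ 35.763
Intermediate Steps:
Function('Y')(Z) = Add(-20, Z) (Function('Y')(Z) = Add(Z, -20) = Add(-20, Z))
Add(Mul(-1214, Pow(Function('Y')(-26), -1)), Mul(Function('y')(-18), Pow(-2109, -1))) = Add(Mul(-1214, Pow(Add(-20, -26), -1)), Mul(Mul(-61, Pow(-18, 2)), Pow(-2109, -1))) = Add(Mul(-1214, Pow(-46, -1)), Mul(Mul(-61, 324), Rational(-1, 2109))) = Add(Mul(-1214, Rational(-1, 46)), Mul(-19764, Rational(-1, 2109))) = Add(Rational(607, 23), Rational(6588, 703)) = Rational(578245, 16169)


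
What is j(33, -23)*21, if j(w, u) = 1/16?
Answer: 21/16 ≈ 1.3125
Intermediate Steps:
j(w, u) = 1/16
j(33, -23)*21 = (1/16)*21 = 21/16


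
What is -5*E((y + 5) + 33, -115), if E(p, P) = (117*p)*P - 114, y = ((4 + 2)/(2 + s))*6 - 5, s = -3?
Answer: -201255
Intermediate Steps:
y = -41 (y = ((4 + 2)/(2 - 3))*6 - 5 = (6/(-1))*6 - 5 = (6*(-1))*6 - 5 = -6*6 - 5 = -36 - 5 = -41)
E(p, P) = -114 + 117*P*p (E(p, P) = 117*P*p - 114 = -114 + 117*P*p)
-5*E((y + 5) + 33, -115) = -5*(-114 + 117*(-115)*((-41 + 5) + 33)) = -5*(-114 + 117*(-115)*(-36 + 33)) = -5*(-114 + 117*(-115)*(-3)) = -5*(-114 + 40365) = -5*40251 = -201255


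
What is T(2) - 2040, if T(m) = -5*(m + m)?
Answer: -2060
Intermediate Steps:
T(m) = -10*m
T(2) - 2040 = -10*2 - 2040 = -20 - 2040 = -2060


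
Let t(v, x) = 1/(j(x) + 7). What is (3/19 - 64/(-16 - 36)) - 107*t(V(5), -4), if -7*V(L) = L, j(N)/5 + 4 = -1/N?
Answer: 121837/11609 ≈ 10.495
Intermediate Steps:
j(N) = -20 - 5/N (j(N) = -20 + 5*(-1/N) = -20 - 5/N)
V(L) = -L/7
t(v, x) = 1/(-13 - 5/x) (t(v, x) = 1/((-20 - 5/x) + 7) = 1/(-13 - 5/x))
(3/19 - 64/(-16 - 36)) - 107*t(V(5), -4) = (3/19 - 64/(-16 - 36)) - (-107)*(-4)/(5 + 13*(-4)) = (3*(1/19) - 64/(-52)) - (-107)*(-4)/(5 - 52) = (3/19 - 64*(-1/52)) - (-107)*(-4)/(-47) = (3/19 + 16/13) - (-107)*(-4)*(-1)/47 = 343/247 - 107*(-4/47) = 343/247 + 428/47 = 121837/11609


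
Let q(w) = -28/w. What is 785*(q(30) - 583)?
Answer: -1375163/3 ≈ -4.5839e+5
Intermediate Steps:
785*(q(30) - 583) = 785*(-28/30 - 583) = 785*(-28*1/30 - 583) = 785*(-14/15 - 583) = 785*(-8759/15) = -1375163/3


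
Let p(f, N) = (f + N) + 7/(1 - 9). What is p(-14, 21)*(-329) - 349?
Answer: -18913/8 ≈ -2364.1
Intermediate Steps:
p(f, N) = -7/8 + N + f (p(f, N) = (N + f) + 7/(-8) = (N + f) + 7*(-1/8) = (N + f) - 7/8 = -7/8 + N + f)
p(-14, 21)*(-329) - 349 = (-7/8 + 21 - 14)*(-329) - 349 = (49/8)*(-329) - 349 = -16121/8 - 349 = -18913/8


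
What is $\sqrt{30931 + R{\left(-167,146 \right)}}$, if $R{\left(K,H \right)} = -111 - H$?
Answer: $7 \sqrt{626} \approx 175.14$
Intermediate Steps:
$\sqrt{30931 + R{\left(-167,146 \right)}} = \sqrt{30931 - 257} = \sqrt{30674} = 7 \sqrt{626}$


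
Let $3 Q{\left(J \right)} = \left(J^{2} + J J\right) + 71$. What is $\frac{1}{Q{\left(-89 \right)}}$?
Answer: $\frac{3}{15913} \approx 0.00018853$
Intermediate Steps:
$Q{\left(J \right)} = \frac{71}{3} + \frac{2 J^{2}}{3}$ ($Q{\left(J \right)} = \frac{\left(J^{2} + J J\right) + 71}{3} = \frac{\left(J^{2} + J^{2}\right) + 71}{3} = \frac{2 J^{2} + 71}{3} = \frac{71 + 2 J^{2}}{3} = \frac{71}{3} + \frac{2 J^{2}}{3}$)
$\frac{1}{Q{\left(-89 \right)}} = \frac{1}{\frac{71}{3} + \frac{2 \left(-89\right)^{2}}{3}} = \frac{1}{\frac{71}{3} + \frac{2}{3} \cdot 7921} = \frac{1}{\frac{71}{3} + \frac{15842}{3}} = \frac{1}{\frac{15913}{3}} = \frac{3}{15913}$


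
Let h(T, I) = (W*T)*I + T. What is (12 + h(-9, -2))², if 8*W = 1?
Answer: 441/16 ≈ 27.563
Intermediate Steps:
W = ⅛ (W = (⅛)*1 = ⅛ ≈ 0.12500)
h(T, I) = T + I*T/8 (h(T, I) = (T/8)*I + T = I*T/8 + T = T + I*T/8)
(12 + h(-9, -2))² = (12 + (⅛)*(-9)*(8 - 2))² = (12 + (⅛)*(-9)*6)² = (12 - 27/4)² = (21/4)² = 441/16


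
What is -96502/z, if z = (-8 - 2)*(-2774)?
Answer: -48251/13870 ≈ -3.4788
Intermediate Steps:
z = 27740 (z = -10*(-2774) = 27740)
-96502/z = -96502/27740 = -96502*1/27740 = -48251/13870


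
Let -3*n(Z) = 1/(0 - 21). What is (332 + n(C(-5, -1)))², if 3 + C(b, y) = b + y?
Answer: 437520889/3969 ≈ 1.1023e+5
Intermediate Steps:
C(b, y) = -3 + b + y (C(b, y) = -3 + (b + y) = -3 + b + y)
n(Z) = 1/63 (n(Z) = -1/(3*(0 - 21)) = -⅓/(-21) = -⅓*(-1/21) = 1/63)
(332 + n(C(-5, -1)))² = (332 + 1/63)² = (20917/63)² = 437520889/3969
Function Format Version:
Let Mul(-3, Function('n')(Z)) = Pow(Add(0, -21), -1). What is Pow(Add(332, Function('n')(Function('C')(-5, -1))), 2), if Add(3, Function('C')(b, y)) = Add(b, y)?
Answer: Rational(437520889, 3969) ≈ 1.1023e+5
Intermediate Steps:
Function('C')(b, y) = Add(-3, b, y) (Function('C')(b, y) = Add(-3, Add(b, y)) = Add(-3, b, y))
Function('n')(Z) = Rational(1, 63) (Function('n')(Z) = Mul(Rational(-1, 3), Pow(Add(0, -21), -1)) = Mul(Rational(-1, 3), Pow(-21, -1)) = Mul(Rational(-1, 3), Rational(-1, 21)) = Rational(1, 63))
Pow(Add(332, Function('n')(Function('C')(-5, -1))), 2) = Pow(Add(332, Rational(1, 63)), 2) = Pow(Rational(20917, 63), 2) = Rational(437520889, 3969)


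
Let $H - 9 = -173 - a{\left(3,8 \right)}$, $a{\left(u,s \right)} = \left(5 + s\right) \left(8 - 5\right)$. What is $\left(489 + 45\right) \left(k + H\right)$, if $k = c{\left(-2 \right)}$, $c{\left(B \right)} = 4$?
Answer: $-106266$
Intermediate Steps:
$a{\left(u,s \right)} = 15 + 3 s$ ($a{\left(u,s \right)} = \left(5 + s\right) 3 = 15 + 3 s$)
$k = 4$
$H = -203$ ($H = 9 - \left(188 + 24\right) = 9 - 212 = -203$)
$\left(489 + 45\right) \left(k + H\right) = \left(489 + 45\right) \left(4 - 203\right) = 534 \left(-199\right) = -106266$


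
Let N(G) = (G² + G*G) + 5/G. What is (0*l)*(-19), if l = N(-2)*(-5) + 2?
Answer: 0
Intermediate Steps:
N(G) = 2*G² + 5/G (N(G) = (G² + G²) + 5/G = 2*G² + 5/G)
l = -51/2 (l = ((5 + 2*(-2)³)/(-2))*(-5) + 2 = -(5 + 2*(-8))/2*(-5) + 2 = -(5 - 16)/2*(-5) + 2 = -½*(-11)*(-5) + 2 = (11/2)*(-5) + 2 = -55/2 + 2 = -51/2 ≈ -25.500)
(0*l)*(-19) = (0*(-51/2))*(-19) = 0*(-19) = 0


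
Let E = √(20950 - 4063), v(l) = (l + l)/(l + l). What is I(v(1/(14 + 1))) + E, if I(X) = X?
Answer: 1 + √16887 ≈ 130.95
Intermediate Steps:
v(l) = 1 (v(l) = (2*l)/((2*l)) = (2*l)*(1/(2*l)) = 1)
E = √16887 ≈ 129.95
I(v(1/(14 + 1))) + E = 1 + √16887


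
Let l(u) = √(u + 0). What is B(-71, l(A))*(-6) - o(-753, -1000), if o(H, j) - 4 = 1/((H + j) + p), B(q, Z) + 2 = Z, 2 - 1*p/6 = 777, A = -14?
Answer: 51225/6403 - 6*I*√14 ≈ 8.0002 - 22.45*I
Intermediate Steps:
l(u) = √u
p = -4650 (p = 12 - 6*777 = 12 - 4662 = -4650)
B(q, Z) = -2 + Z
o(H, j) = 4 + 1/(-4650 + H + j) (o(H, j) = 4 + 1/((H + j) - 4650) = 4 + 1/(-4650 + H + j))
B(-71, l(A))*(-6) - o(-753, -1000) = (-2 + √(-14))*(-6) - (-18599 + 4*(-753) + 4*(-1000))/(-4650 - 753 - 1000) = (-2 + I*√14)*(-6) - (-18599 - 3012 - 4000)/(-6403) = (12 - 6*I*√14) - (-1)*(-25611)/6403 = (12 - 6*I*√14) - 1*25611/6403 = (12 - 6*I*√14) - 25611/6403 = 51225/6403 - 6*I*√14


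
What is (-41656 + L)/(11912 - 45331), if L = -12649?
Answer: 54305/33419 ≈ 1.6250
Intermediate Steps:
(-41656 + L)/(11912 - 45331) = (-41656 - 12649)/(11912 - 45331) = -54305/(-33419) = -54305*(-1/33419) = 54305/33419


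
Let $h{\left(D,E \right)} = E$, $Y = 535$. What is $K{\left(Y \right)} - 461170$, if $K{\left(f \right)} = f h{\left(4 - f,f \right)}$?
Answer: $-174945$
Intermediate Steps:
$K{\left(f \right)} = f^{2}$ ($K{\left(f \right)} = f f = f^{2}$)
$K{\left(Y \right)} - 461170 = 535^{2} - 461170 = 286225 - 461170 = -174945$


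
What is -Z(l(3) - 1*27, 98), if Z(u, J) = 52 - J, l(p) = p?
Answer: 46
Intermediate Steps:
-Z(l(3) - 1*27, 98) = -(52 - 1*98) = -(52 - 98) = -1*(-46) = 46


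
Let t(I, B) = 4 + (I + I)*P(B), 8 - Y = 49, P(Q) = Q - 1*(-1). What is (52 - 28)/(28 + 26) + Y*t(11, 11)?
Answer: -98888/9 ≈ -10988.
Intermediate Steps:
P(Q) = 1 + Q (P(Q) = Q + 1 = 1 + Q)
Y = -41 (Y = 8 - 1*49 = 8 - 49 = -41)
t(I, B) = 4 + 2*I*(1 + B) (t(I, B) = 4 + (I + I)*(1 + B) = 4 + (2*I)*(1 + B) = 4 + 2*I*(1 + B))
(52 - 28)/(28 + 26) + Y*t(11, 11) = (52 - 28)/(28 + 26) - 41*(4 + 2*11*(1 + 11)) = 24/54 - 41*(4 + 2*11*12) = 24*(1/54) - 41*(4 + 264) = 4/9 - 41*268 = 4/9 - 10988 = -98888/9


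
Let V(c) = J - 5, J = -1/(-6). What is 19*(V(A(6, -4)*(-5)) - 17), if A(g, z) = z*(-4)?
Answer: -2489/6 ≈ -414.83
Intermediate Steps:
A(g, z) = -4*z
J = ⅙ (J = -1*(-⅙) = ⅙ ≈ 0.16667)
V(c) = -29/6 (V(c) = ⅙ - 5 = -29/6)
19*(V(A(6, -4)*(-5)) - 17) = 19*(-29/6 - 17) = 19*(-131/6) = -2489/6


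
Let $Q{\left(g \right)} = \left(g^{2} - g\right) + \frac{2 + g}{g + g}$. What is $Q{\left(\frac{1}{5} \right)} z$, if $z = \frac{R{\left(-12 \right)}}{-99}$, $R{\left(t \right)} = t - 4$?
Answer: $\frac{712}{825} \approx 0.86303$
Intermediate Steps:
$R{\left(t \right)} = -4 + t$
$z = \frac{16}{99}$ ($z = \frac{-4 - 12}{-99} = \left(-16\right) \left(- \frac{1}{99}\right) = \frac{16}{99} \approx 0.16162$)
$Q{\left(g \right)} = g^{2} - g + \frac{2 + g}{2 g}$ ($Q{\left(g \right)} = \left(g^{2} - g\right) + \frac{2 + g}{2 g} = g^{2} - g + \frac{2 + g}{2 g}$)
$Q{\left(\frac{1}{5} \right)} z = \left(\frac{1}{2} + \frac{1}{\frac{1}{5}} + \left(\frac{1}{5}\right)^{2} - \frac{1}{5}\right) \frac{16}{99} = \left(\frac{1}{2} + 5 + \frac{1}{25} - \frac{1}{5}\right) \frac{16}{99} = \frac{267}{50} \cdot \frac{16}{99} = \frac{712}{825}$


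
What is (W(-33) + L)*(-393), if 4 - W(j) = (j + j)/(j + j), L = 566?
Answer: -223617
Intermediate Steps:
W(j) = 3 (W(j) = 4 - (j + j)/(j + j) = 4 - 2*j/(2*j) = 4 - 2*j*1/(2*j) = 4 - 1*1 = 4 - 1 = 3)
(W(-33) + L)*(-393) = (3 + 566)*(-393) = 569*(-393) = -223617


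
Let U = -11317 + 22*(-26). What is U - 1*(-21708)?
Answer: 9819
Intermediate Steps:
U = -11889 (U = -11317 - 572 = -11889)
U - 1*(-21708) = -11889 - 1*(-21708) = -11889 + 21708 = 9819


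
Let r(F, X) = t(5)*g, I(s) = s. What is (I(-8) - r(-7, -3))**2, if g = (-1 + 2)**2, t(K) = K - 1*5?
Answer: 64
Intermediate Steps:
t(K) = -5 + K (t(K) = K - 5 = -5 + K)
g = 1 (g = 1**2 = 1)
r(F, X) = 0 (r(F, X) = (-5 + 5)*1 = 0*1 = 0)
(I(-8) - r(-7, -3))**2 = (-8 - 1*0)**2 = (-8 + 0)**2 = (-8)**2 = 64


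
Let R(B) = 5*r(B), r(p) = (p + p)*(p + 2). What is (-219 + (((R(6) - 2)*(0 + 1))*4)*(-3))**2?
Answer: 35462025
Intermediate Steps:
r(p) = 2*p*(2 + p) (r(p) = (2*p)*(2 + p) = 2*p*(2 + p))
R(B) = 10*B*(2 + B) (R(B) = 5*(2*B*(2 + B)) = 10*B*(2 + B))
(-219 + (((R(6) - 2)*(0 + 1))*4)*(-3))**2 = (-219 + (((10*6*(2 + 6) - 2)*(0 + 1))*4)*(-3))**2 = (-219 + (((10*6*8 - 2)*1)*4)*(-3))**2 = (-219 + (((480 - 2)*1)*4)*(-3))**2 = (-219 + ((478*1)*4)*(-3))**2 = (-219 + (478*4)*(-3))**2 = (-219 + 1912*(-3))**2 = (-219 - 5736)**2 = (-5955)**2 = 35462025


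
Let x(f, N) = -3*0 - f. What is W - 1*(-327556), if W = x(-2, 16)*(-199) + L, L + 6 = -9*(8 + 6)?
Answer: 327026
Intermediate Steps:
x(f, N) = -f (x(f, N) = 0 - f = -f)
L = -132 (L = -6 - 9*(8 + 6) = -6 - 9*14 = -6 - 126 = -132)
W = -530 (W = -1*(-2)*(-199) - 132 = 2*(-199) - 132 = -398 - 132 = -530)
W - 1*(-327556) = -530 - 1*(-327556) = -530 + 327556 = 327026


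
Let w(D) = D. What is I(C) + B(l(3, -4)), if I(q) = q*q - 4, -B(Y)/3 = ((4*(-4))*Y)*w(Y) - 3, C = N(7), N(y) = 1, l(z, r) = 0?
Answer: 6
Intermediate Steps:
C = 1
B(Y) = 9 + 48*Y² (B(Y) = -3*(((4*(-4))*Y)*Y - 3) = -3*((-16*Y)*Y - 3) = -3*(-16*Y² - 3) = -3*(-3 - 16*Y²) = 9 + 48*Y²)
I(q) = -4 + q² (I(q) = q² - 4 = -4 + q²)
I(C) + B(l(3, -4)) = (-4 + 1²) + (9 + 48*0²) = (-4 + 1) + (9 + 48*0) = -3 + (9 + 0) = -3 + 9 = 6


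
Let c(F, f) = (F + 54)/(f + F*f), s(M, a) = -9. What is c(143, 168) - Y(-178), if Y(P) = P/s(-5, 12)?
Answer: -478267/24192 ≈ -19.770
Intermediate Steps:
c(F, f) = (54 + F)/(f + F*f)
Y(P) = -P/9 (Y(P) = P/(-9) = P*(-⅑) = -P/9)
c(143, 168) - Y(-178) = (54 + 143)/(168*(1 + 143)) - (-1)*(-178)/9 = (1/168)*197/144 - 1*178/9 = (1/168)*(1/144)*197 - 178/9 = 197/24192 - 178/9 = -478267/24192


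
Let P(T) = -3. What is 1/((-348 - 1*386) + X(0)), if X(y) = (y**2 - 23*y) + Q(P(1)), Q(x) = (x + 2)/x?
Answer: -3/2201 ≈ -0.0013630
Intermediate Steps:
Q(x) = (2 + x)/x
X(y) = 1/3 + y**2 - 23*y (X(y) = (y**2 - 23*y) + (2 - 3)/(-3) = (y**2 - 23*y) - 1/3*(-1) = (y**2 - 23*y) + 1/3 = 1/3 + y**2 - 23*y)
1/((-348 - 1*386) + X(0)) = 1/((-348 - 1*386) + (1/3 + 0**2 - 23*0)) = 1/((-348 - 386) + (1/3 + 0 + 0)) = 1/(-734 + 1/3) = 1/(-2201/3) = -3/2201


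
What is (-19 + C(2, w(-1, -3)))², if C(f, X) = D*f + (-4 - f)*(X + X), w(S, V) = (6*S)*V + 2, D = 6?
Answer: 61009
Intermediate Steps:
w(S, V) = 2 + 6*S*V (w(S, V) = 6*S*V + 2 = 2 + 6*S*V)
C(f, X) = 6*f + 2*X*(-4 - f) (C(f, X) = 6*f + (-4 - f)*(X + X) = 6*f + (-4 - f)*(2*X) = 6*f + 2*X*(-4 - f))
(-19 + C(2, w(-1, -3)))² = (-19 + (-8*(2 + 6*(-1)*(-3)) + 6*2 - 2*(2 + 6*(-1)*(-3))*2))² = (-19 + (-8*(2 + 18) + 12 - 2*(2 + 18)*2))² = (-19 + (-8*20 + 12 - 2*20*2))² = (-19 + (-160 + 12 - 80))² = (-19 - 228)² = (-247)² = 61009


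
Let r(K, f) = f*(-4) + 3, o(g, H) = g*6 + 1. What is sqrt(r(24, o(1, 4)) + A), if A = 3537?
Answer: 2*sqrt(878) ≈ 59.262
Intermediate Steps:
o(g, H) = 1 + 6*g (o(g, H) = 6*g + 1 = 1 + 6*g)
r(K, f) = 3 - 4*f (r(K, f) = -4*f + 3 = 3 - 4*f)
sqrt(r(24, o(1, 4)) + A) = sqrt((3 - 4*(1 + 6*1)) + 3537) = sqrt((3 - 4*(1 + 6)) + 3537) = sqrt((3 - 4*7) + 3537) = sqrt((3 - 28) + 3537) = sqrt(-25 + 3537) = sqrt(3512) = 2*sqrt(878)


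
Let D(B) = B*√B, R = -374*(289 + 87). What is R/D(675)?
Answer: -140624*√3/30375 ≈ -8.0187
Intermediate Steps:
R = -140624 (R = -374*376 = -140624)
D(B) = B^(3/2)
R/D(675) = -140624*√3/30375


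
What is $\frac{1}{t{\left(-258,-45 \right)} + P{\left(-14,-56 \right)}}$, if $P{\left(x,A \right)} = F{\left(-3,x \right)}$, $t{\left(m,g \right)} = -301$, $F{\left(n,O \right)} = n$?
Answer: $- \frac{1}{304} \approx -0.0032895$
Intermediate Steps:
$P{\left(x,A \right)} = -3$
$\frac{1}{t{\left(-258,-45 \right)} + P{\left(-14,-56 \right)}} = \frac{1}{-301 - 3} = \frac{1}{-304} = - \frac{1}{304}$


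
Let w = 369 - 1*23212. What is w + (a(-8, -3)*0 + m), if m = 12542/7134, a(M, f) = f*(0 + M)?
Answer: -81474710/3567 ≈ -22841.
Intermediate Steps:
a(M, f) = M*f (a(M, f) = f*M = M*f)
m = 6271/3567 (m = 12542*(1/7134) = 6271/3567 ≈ 1.7581)
w = -22843 (w = 369 - 23212 = -22843)
w + (a(-8, -3)*0 + m) = -22843 + (-8*(-3)*0 + 6271/3567) = -22843 + (24*0 + 6271/3567) = -22843 + (0 + 6271/3567) = -22843 + 6271/3567 = -81474710/3567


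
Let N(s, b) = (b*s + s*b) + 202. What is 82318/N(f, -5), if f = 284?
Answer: -41159/1319 ≈ -31.205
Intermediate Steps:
N(s, b) = 202 + 2*b*s (N(s, b) = (b*s + b*s) + 202 = 2*b*s + 202 = 202 + 2*b*s)
82318/N(f, -5) = 82318/(202 + 2*(-5)*284) = 82318/(202 - 2840) = 82318/(-2638) = 82318*(-1/2638) = -41159/1319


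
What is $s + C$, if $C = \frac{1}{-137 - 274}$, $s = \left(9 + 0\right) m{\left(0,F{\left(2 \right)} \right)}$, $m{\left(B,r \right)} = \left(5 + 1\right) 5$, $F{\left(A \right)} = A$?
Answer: $\frac{110969}{411} \approx 270.0$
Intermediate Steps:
$m{\left(B,r \right)} = 30$ ($m{\left(B,r \right)} = 6 \cdot 5 = 30$)
$s = 270$ ($s = \left(9 + 0\right) 30 = 9 \cdot 30 = 270$)
$C = - \frac{1}{411}$ ($C = \frac{1}{-411} = - \frac{1}{411} \approx -0.0024331$)
$s + C = 270 - \frac{1}{411} = \frac{110969}{411}$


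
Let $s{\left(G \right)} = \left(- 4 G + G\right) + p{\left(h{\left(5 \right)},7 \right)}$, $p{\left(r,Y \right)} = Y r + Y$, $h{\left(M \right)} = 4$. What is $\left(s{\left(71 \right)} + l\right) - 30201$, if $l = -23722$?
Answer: $-54101$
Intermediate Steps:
$p{\left(r,Y \right)} = Y + Y r$
$s{\left(G \right)} = 35 - 3 G$ ($s{\left(G \right)} = \left(- 4 G + G\right) + 7 \left(1 + 4\right) = - 3 G + 7 \cdot 5 = - 3 G + 35 = 35 - 3 G$)
$\left(s{\left(71 \right)} + l\right) - 30201 = \left(\left(35 - 213\right) - 23722\right) - 30201 = \left(-178 - 23722\right) - 30201 = -23900 - 30201 = -54101$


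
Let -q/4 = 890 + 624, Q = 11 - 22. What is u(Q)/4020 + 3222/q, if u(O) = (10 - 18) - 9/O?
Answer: -4467352/8368635 ≈ -0.53382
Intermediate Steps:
Q = -11
q = -6056 (q = -4*(890 + 624) = -4*1514 = -6056)
u(O) = -8 - 9/O
u(Q)/4020 + 3222/q = (-8 - 9/(-11))/4020 + 3222/(-6056) = (-8 - 9*(-1/11))*(1/4020) + 3222*(-1/6056) = (-8 + 9/11)*(1/4020) - 1611/3028 = -79/11*1/4020 - 1611/3028 = -79/44220 - 1611/3028 = -4467352/8368635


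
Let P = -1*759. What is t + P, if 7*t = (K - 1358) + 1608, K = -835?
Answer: -5898/7 ≈ -842.57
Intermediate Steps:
P = -759
t = -585/7 (t = ((-835 - 1358) + 1608)/7 = (-2193 + 1608)/7 = (1/7)*(-585) = -585/7 ≈ -83.571)
t + P = -585/7 - 759 = -5898/7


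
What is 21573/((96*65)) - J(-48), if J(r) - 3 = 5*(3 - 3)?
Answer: 951/2080 ≈ 0.45721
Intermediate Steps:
J(r) = 3 (J(r) = 3 + 5*(3 - 3) = 3 + 5*0 = 3 + 0 = 3)
21573/((96*65)) - J(-48) = 21573/((96*65)) - 1*3 = 21573/6240 - 3 = 21573*(1/6240) - 3 = 7191/2080 - 3 = 951/2080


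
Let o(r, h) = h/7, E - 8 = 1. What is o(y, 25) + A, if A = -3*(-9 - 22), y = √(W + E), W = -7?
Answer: 676/7 ≈ 96.571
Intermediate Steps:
E = 9 (E = 8 + 1 = 9)
y = √2 (y = √(-7 + 9) = √2 ≈ 1.4142)
o(r, h) = h/7 (o(r, h) = h*(⅐) = h/7)
A = 93 (A = -3*(-31) = 93)
o(y, 25) + A = (⅐)*25 + 93 = 25/7 + 93 = 676/7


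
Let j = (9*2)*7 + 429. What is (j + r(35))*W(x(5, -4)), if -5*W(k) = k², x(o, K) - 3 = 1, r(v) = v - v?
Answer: -1776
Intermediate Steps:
r(v) = 0
x(o, K) = 4 (x(o, K) = 3 + 1 = 4)
W(k) = -k²/5
j = 555 (j = 18*7 + 429 = 126 + 429 = 555)
(j + r(35))*W(x(5, -4)) = (555 + 0)*(-⅕*4²) = 555*(-⅕*16) = 555*(-16/5) = -1776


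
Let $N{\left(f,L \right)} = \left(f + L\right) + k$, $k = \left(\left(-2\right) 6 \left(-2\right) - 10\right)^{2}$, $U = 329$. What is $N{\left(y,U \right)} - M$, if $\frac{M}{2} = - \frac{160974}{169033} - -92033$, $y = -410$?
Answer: $- \frac{31093467435}{169033} \approx -1.8395 \cdot 10^{5}$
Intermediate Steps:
$k = 196$ ($k = \left(\left(-12\right) \left(-2\right) - 10\right)^{2} = \left(24 - 10\right)^{2} = 14^{2} = 196$)
$N{\left(f,L \right)} = 196 + L + f$ ($N{\left(f,L \right)} = \left(f + L\right) + 196 = \left(L + f\right) + 196 = 196 + L + f$)
$M = \frac{31112906230}{169033}$ ($M = 2 \left(- \frac{160974}{169033} - -92033\right) = 2 \left(\left(-160974\right) \frac{1}{169033} + 92033\right) = 2 \left(- \frac{160974}{169033} + 92033\right) = 2 \cdot \frac{15556453115}{169033} = \frac{31112906230}{169033} \approx 1.8406 \cdot 10^{5}$)
$N{\left(y,U \right)} - M = \left(196 + 329 - 410\right) - \frac{31112906230}{169033} = 115 - \frac{31112906230}{169033} = - \frac{31093467435}{169033}$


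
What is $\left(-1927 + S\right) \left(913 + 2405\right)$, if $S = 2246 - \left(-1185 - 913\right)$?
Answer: $8019606$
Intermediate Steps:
$S = 4344$ ($S = 2246 - -2098 = 2246 + 2098 = 4344$)
$\left(-1927 + S\right) \left(913 + 2405\right) = \left(-1927 + 4344\right) \left(913 + 2405\right) = 2417 \cdot 3318 = 8019606$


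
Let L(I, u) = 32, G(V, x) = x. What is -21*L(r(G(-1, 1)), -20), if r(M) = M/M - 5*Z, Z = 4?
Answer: -672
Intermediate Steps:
r(M) = -19 (r(M) = M/M - 5*4 = 1 - 1*20 = 1 - 20 = -19)
-21*L(r(G(-1, 1)), -20) = -21*32 = -672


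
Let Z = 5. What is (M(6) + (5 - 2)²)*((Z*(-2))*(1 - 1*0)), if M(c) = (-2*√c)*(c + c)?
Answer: -90 + 240*√6 ≈ 497.88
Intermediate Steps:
M(c) = -4*c^(3/2) (M(c) = (-2*√c)*(2*c) = -4*c^(3/2))
(M(6) + (5 - 2)²)*((Z*(-2))*(1 - 1*0)) = (-24*√6 + (5 - 2)²)*((5*(-2))*(1 - 1*0)) = (-24*√6 + 3²)*(-10*(1 + 0)) = (-24*√6 + 9)*(-10*1) = (9 - 24*√6)*(-10) = -90 + 240*√6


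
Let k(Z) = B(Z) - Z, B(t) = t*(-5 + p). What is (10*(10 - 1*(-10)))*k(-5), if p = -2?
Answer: 8000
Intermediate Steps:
B(t) = -7*t (B(t) = t*(-5 - 2) = t*(-7) = -7*t)
k(Z) = -8*Z (k(Z) = -7*Z - Z = -8*Z)
(10*(10 - 1*(-10)))*k(-5) = (10*(10 - 1*(-10)))*(-8*(-5)) = (10*(10 + 10))*40 = (10*20)*40 = 200*40 = 8000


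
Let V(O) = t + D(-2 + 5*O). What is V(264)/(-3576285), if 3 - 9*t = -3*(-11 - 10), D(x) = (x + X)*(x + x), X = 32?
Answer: -2135156/2145771 ≈ -0.99505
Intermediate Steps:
D(x) = 2*x*(32 + x) (D(x) = (x + 32)*(x + x) = (32 + x)*(2*x) = 2*x*(32 + x))
t = -20/3 (t = ⅓ - (-1)*(-11 - 10)/3 = ⅓ - (-1)*(-21)/3 = ⅓ - ⅑*63 = ⅓ - 7 = -20/3 ≈ -6.6667)
V(O) = -20/3 + 2*(-2 + 5*O)*(30 + 5*O) (V(O) = -20/3 + 2*(-2 + 5*O)*(32 + (-2 + 5*O)) = -20/3 + 2*(-2 + 5*O)*(30 + 5*O))
V(264)/(-3576285) = (-380/3 + 50*264² + 280*264)/(-3576285) = (-380/3 + 50*69696 + 73920)*(-1/3576285) = (-380/3 + 3484800 + 73920)*(-1/3576285) = (10675780/3)*(-1/3576285) = -2135156/2145771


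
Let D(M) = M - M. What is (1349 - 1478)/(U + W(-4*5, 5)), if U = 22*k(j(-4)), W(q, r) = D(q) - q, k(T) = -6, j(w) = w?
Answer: 129/112 ≈ 1.1518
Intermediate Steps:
D(M) = 0
W(q, r) = -q (W(q, r) = 0 - q = -q)
U = -132 (U = 22*(-6) = -132)
(1349 - 1478)/(U + W(-4*5, 5)) = (1349 - 1478)/(-132 - (-4)*5) = -129/(-132 - 1*(-20)) = -129/(-132 + 20) = -129/(-112) = -129*(-1/112) = 129/112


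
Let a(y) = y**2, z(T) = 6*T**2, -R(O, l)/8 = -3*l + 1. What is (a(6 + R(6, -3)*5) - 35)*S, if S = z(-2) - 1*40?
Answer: -2483216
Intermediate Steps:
R(O, l) = -8 + 24*l (R(O, l) = -8*(-3*l + 1) = -8*(1 - 3*l) = -8 + 24*l)
S = -16 (S = 6*(-2)**2 - 1*40 = 6*4 - 40 = 24 - 40 = -16)
(a(6 + R(6, -3)*5) - 35)*S = ((6 + (-8 + 24*(-3))*5)**2 - 35)*(-16) = ((6 + (-8 - 72)*5)**2 - 35)*(-16) = ((6 - 80*5)**2 - 35)*(-16) = ((6 - 400)**2 - 35)*(-16) = ((-394)**2 - 35)*(-16) = (155236 - 35)*(-16) = 155201*(-16) = -2483216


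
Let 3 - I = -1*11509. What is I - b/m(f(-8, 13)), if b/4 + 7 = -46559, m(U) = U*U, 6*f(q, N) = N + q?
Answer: 6993304/25 ≈ 2.7973e+5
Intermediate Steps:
f(q, N) = N/6 + q/6 (f(q, N) = (N + q)/6 = N/6 + q/6)
I = 11512 (I = 3 - (-1)*11509 = 3 - 1*(-11509) = 3 + 11509 = 11512)
m(U) = U**2
b = -186264 (b = -28 + 4*(-46559) = -28 - 186236 = -186264)
I - b/m(f(-8, 13)) = 11512 - (-186264)/(((1/6)*13 + (1/6)*(-8))**2) = 11512 - (-186264)/((13/6 - 4/3)**2) = 11512 - (-186264)/((5/6)**2) = 11512 - (-186264)/25/36 = 11512 - (-186264)*36/25 = 11512 - 1*(-6705504/25) = 11512 + 6705504/25 = 6993304/25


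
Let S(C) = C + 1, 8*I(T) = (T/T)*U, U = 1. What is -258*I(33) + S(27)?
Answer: -17/4 ≈ -4.2500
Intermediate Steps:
I(T) = ⅛ (I(T) = ((T/T)*1)/8 = (1*1)/8 = (⅛)*1 = ⅛)
S(C) = 1 + C
-258*I(33) + S(27) = -258*⅛ + (1 + 27) = -129/4 + 28 = -17/4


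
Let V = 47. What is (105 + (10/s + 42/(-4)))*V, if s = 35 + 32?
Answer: 596101/134 ≈ 4448.5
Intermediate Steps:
s = 67
(105 + (10/s + 42/(-4)))*V = (105 + (10/67 + 42/(-4)))*47 = (105 + (10*(1/67) + 42*(-¼)))*47 = (105 + (10/67 - 21/2))*47 = (105 - 1387/134)*47 = (12683/134)*47 = 596101/134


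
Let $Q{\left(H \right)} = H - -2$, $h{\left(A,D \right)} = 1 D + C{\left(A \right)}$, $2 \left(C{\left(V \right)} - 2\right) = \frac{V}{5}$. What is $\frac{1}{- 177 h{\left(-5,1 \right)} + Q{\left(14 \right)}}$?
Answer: $- \frac{2}{853} \approx -0.0023447$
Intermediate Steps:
$C{\left(V \right)} = 2 + \frac{V}{10}$ ($C{\left(V \right)} = 2 + \frac{V \frac{1}{5}}{2} = 2 + \frac{\frac{1}{5} V}{2} = 2 + \frac{V}{10}$)
$h{\left(A,D \right)} = 2 + D + \frac{A}{10}$ ($h{\left(A,D \right)} = 1 D + \left(2 + \frac{A}{10}\right) = D + \left(2 + \frac{A}{10}\right) = 2 + D + \frac{A}{10}$)
$Q{\left(H \right)} = 2 + H$ ($Q{\left(H \right)} = H + 2 = 2 + H$)
$\frac{1}{- 177 h{\left(-5,1 \right)} + Q{\left(14 \right)}} = \frac{1}{- 177 \left(2 + 1 + \frac{1}{10} \left(-5\right)\right) + \left(2 + 14\right)} = \frac{1}{- 177 \left(2 + 1 - \frac{1}{2}\right) + 16} = \frac{1}{\left(-177\right) \frac{5}{2} + 16} = \frac{1}{- \frac{885}{2} + 16} = \frac{1}{- \frac{853}{2}} = - \frac{2}{853}$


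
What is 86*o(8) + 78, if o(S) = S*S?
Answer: 5582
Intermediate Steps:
o(S) = S²
86*o(8) + 78 = 86*8² + 78 = 86*64 + 78 = 5504 + 78 = 5582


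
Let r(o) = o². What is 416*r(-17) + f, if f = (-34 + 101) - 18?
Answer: 120273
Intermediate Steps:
f = 49 (f = 67 - 18 = 49)
416*r(-17) + f = 416*(-17)² + 49 = 416*289 + 49 = 120224 + 49 = 120273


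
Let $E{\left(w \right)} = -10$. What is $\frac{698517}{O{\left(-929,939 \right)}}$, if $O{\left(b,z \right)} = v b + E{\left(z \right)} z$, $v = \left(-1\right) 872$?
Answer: $\frac{698517}{800698} \approx 0.87239$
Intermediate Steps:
$v = -872$
$O{\left(b,z \right)} = - 872 b - 10 z$
$\frac{698517}{O{\left(-929,939 \right)}} = \frac{698517}{\left(-872\right) \left(-929\right) - 9390} = \frac{698517}{810088 - 9390} = \frac{698517}{800698}$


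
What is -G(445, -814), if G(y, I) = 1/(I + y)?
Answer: 1/369 ≈ 0.0027100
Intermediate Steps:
-G(445, -814) = -1/(-814 + 445) = -1/(-369) = -1*(-1/369) = 1/369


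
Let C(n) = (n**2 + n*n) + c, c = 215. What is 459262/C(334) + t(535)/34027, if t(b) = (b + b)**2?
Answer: 271314390374/7599147829 ≈ 35.703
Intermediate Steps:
t(b) = 4*b**2 (t(b) = (2*b)**2 = 4*b**2)
C(n) = 215 + 2*n**2 (C(n) = (n**2 + n*n) + 215 = (n**2 + n**2) + 215 = 2*n**2 + 215 = 215 + 2*n**2)
459262/C(334) + t(535)/34027 = 459262/(215 + 2*334**2) + (4*535**2)/34027 = 459262/(215 + 2*111556) + (4*286225)*(1/34027) = 459262/(215 + 223112) + 1144900*(1/34027) = 459262/223327 + 1144900/34027 = 271314390374/7599147829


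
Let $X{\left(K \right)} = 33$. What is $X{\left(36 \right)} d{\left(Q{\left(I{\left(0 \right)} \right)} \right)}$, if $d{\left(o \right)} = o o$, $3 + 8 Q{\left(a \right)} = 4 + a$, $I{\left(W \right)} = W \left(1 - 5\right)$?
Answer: $\frac{33}{64} \approx 0.51563$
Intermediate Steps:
$I{\left(W \right)} = - 4 W$ ($I{\left(W \right)} = W \left(-4\right) = - 4 W$)
$Q{\left(a \right)} = \frac{1}{8} + \frac{a}{8}$ ($Q{\left(a \right)} = - \frac{3}{8} + \frac{4 + a}{8} = - \frac{3}{8} + \left(\frac{1}{2} + \frac{a}{8}\right) = \frac{1}{8} + \frac{a}{8}$)
$d{\left(o \right)} = o^{2}$
$X{\left(36 \right)} d{\left(Q{\left(I{\left(0 \right)} \right)} \right)} = 33 \left(\frac{1}{8} + \frac{\left(-4\right) 0}{8}\right)^{2} = 33 \left(\frac{1}{8} + \frac{1}{8} \cdot 0\right)^{2} = 33 \left(\frac{1}{8} + 0\right)^{2} = \frac{33}{64}$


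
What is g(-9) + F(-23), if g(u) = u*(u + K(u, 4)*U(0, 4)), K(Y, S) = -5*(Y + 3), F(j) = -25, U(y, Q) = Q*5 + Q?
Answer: -6424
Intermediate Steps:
U(y, Q) = 6*Q (U(y, Q) = 5*Q + Q = 6*Q)
K(Y, S) = -15 - 5*Y (K(Y, S) = -5*(3 + Y) = -15 - 5*Y)
g(u) = u*(-360 - 119*u) (g(u) = u*(u + (-15 - 5*u)*(6*4)) = u*(u + (-15 - 5*u)*24) = u*(u + (-360 - 120*u)) = u*(-360 - 119*u))
g(-9) + F(-23) = -1*(-9)*(360 + 119*(-9)) - 25 = -1*(-9)*(360 - 1071) - 25 = -1*(-9)*(-711) - 25 = -6399 - 25 = -6424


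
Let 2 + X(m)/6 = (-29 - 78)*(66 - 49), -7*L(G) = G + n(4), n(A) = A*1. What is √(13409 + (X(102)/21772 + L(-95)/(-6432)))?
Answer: √1027138076026335462/8752344 ≈ 115.80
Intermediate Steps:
n(A) = A
L(G) = -4/7 - G/7 (L(G) = -(G + 4)/7 = -(4 + G)/7 = -4/7 - G/7)
X(m) = -10926 (X(m) = -12 + 6*((-29 - 78)*(66 - 49)) = -12 + 6*(-107*17) = -12 + 6*(-1819) = -12 - 10914 = -10926)
√(13409 + (X(102)/21772 + L(-95)/(-6432))) = √(13409 + (-10926/21772 + (-4/7 - ⅐*(-95))/(-6432))) = √(13409 + (-10926*1/21772 + (-4/7 + 95/7)*(-1/6432))) = √(13409 + (-5463/10886 + 13*(-1/6432))) = √(13409 + (-5463/10886 - 13/6432)) = √(13409 - 17639767/35009376) = √(469423083017/35009376) = √1027138076026335462/8752344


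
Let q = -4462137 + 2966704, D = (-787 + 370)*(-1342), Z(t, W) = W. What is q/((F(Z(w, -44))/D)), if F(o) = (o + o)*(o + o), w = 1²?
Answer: -38039329221/352 ≈ -1.0807e+8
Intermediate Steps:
w = 1
D = 559614 (D = -417*(-1342) = 559614)
F(o) = 4*o² (F(o) = (2*o)*(2*o) = 4*o²)
q = -1495433
q/((F(Z(w, -44))/D)) = -1495433/((4*(-44)²)/559614) = -1495433/((4*1936)*(1/559614)) = -1495433/(7744*(1/559614)) = -1495433/352/25437 = -1495433*25437/352 = -38039329221/352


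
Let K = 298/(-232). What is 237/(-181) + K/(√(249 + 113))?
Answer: -237/181 - 149*√362/41992 ≈ -1.3769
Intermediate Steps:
K = -149/116 (K = 298*(-1/232) = -149/116 ≈ -1.2845)
237/(-181) + K/(√(249 + 113)) = 237/(-181) - 149/(116*√(249 + 113)) = 237*(-1/181) - 149*√362/362/116 = -237/181 - 149*√362/41992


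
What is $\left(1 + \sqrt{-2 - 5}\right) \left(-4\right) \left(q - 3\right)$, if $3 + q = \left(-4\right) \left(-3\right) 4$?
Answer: $-168 - 168 i \sqrt{7} \approx -168.0 - 444.49 i$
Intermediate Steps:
$q = 45$ ($q = -3 + \left(-4\right) \left(-3\right) 4 = -3 + 12 \cdot 4 = -3 + 48 = 45$)
$\left(1 + \sqrt{-2 - 5}\right) \left(-4\right) \left(q - 3\right) = \left(1 + \sqrt{-2 - 5}\right) \left(-4\right) \left(45 - 3\right) = \left(1 + \sqrt{-7}\right) \left(-4\right) 42 = \left(1 + i \sqrt{7}\right) \left(-4\right) 42 = \left(-4 - 4 i \sqrt{7}\right) 42 = -168 - 168 i \sqrt{7}$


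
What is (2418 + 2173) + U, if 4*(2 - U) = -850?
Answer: 9611/2 ≈ 4805.5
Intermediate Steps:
U = 429/2 (U = 2 - ¼*(-850) = 2 + 425/2 = 429/2 ≈ 214.50)
(2418 + 2173) + U = (2418 + 2173) + 429/2 = 4591 + 429/2 = 9611/2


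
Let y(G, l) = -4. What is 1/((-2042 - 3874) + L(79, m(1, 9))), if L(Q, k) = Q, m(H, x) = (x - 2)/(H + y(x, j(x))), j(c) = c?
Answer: -1/5837 ≈ -0.00017132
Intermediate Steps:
m(H, x) = (-2 + x)/(-4 + H) (m(H, x) = (x - 2)/(H - 4) = (-2 + x)/(-4 + H))
1/((-2042 - 3874) + L(79, m(1, 9))) = 1/((-2042 - 3874) + 79) = 1/(-5916 + 79) = 1/(-5837) = -1/5837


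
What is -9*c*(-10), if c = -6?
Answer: -540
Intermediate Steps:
-9*c*(-10) = -9*(-6)*(-10) = 54*(-10) = -540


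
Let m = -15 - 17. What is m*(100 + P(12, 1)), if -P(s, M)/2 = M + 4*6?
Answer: -1600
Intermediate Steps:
P(s, M) = -48 - 2*M (P(s, M) = -2*(M + 4*6) = -2*(M + 24) = -2*(24 + M) = -48 - 2*M)
m = -32
m*(100 + P(12, 1)) = -32*(100 + (-48 - 2*1)) = -32*(100 + (-48 - 2)) = -32*(100 - 50) = -32*50 = -1600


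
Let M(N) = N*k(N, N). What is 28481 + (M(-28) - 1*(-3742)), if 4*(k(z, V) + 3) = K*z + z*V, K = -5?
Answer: 25839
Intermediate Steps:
k(z, V) = -3 - 5*z/4 + V*z/4 (k(z, V) = -3 + (-5*z + z*V)/4 = -3 + (-5*z + V*z)/4 = -3 + (-5*z/4 + V*z/4) = -3 - 5*z/4 + V*z/4)
M(N) = N*(-3 - 5*N/4 + N**2/4) (M(N) = N*(-3 - 5*N/4 + N*N/4) = N*(-3 - 5*N/4 + N**2/4))
28481 + (M(-28) - 1*(-3742)) = 28481 + ((1/4)*(-28)*(-12 + (-28)**2 - 5*(-28)) - 1*(-3742)) = 28481 + ((1/4)*(-28)*(-12 + 784 + 140) + 3742) = 28481 + ((1/4)*(-28)*912 + 3742) = 28481 + (-6384 + 3742) = 28481 - 2642 = 25839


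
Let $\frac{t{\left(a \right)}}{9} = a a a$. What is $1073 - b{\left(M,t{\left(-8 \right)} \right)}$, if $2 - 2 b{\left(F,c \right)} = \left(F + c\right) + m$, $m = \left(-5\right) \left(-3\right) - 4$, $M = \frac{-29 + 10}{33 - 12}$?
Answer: $- \frac{25766}{21} \approx -1227.0$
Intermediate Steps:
$M = - \frac{19}{21} \approx -0.90476$
$m = 11$ ($m = 15 - 4 = 11$)
$t{\left(a \right)} = 9 a^{3}$ ($t{\left(a \right)} = 9 a a a = 9 a^{2} a = 9 a^{3}$)
$b{\left(F,c \right)} = - \frac{9}{2} - \frac{F}{2} - \frac{c}{2}$ ($b{\left(F,c \right)} = 1 - \frac{\left(F + c\right) + 11}{2} = 1 - \frac{11 + F + c}{2} = 1 - \left(\frac{11}{2} + \frac{F}{2} + \frac{c}{2}\right) = - \frac{9}{2} - \frac{F}{2} - \frac{c}{2}$)
$1073 - b{\left(M,t{\left(-8 \right)} \right)} = 1073 - \left(- \frac{9}{2} - - \frac{19}{42} - \frac{9 \left(-8\right)^{3}}{2}\right) = 1073 - \left(- \frac{9}{2} + \frac{19}{42} - \frac{9 \left(-512\right)}{2}\right) = 1073 - \left(- \frac{9}{2} + \frac{19}{42} - -2304\right) = 1073 - \left(- \frac{9}{2} + \frac{19}{42} + 2304\right) = 1073 - \frac{48299}{21} = - \frac{25766}{21}$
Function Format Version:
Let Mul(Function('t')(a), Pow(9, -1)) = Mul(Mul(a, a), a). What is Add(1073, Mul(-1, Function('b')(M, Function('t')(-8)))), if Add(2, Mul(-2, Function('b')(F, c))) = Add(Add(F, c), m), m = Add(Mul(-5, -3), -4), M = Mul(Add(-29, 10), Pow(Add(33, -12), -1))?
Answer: Rational(-25766, 21) ≈ -1227.0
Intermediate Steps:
M = Rational(-19, 21) (M = Mul(-19, Pow(21, -1)) = Mul(-19, Rational(1, 21)) = Rational(-19, 21) ≈ -0.90476)
m = 11 (m = Add(15, -4) = 11)
Function('t')(a) = Mul(9, Pow(a, 3)) (Function('t')(a) = Mul(9, Mul(Mul(a, a), a)) = Mul(9, Mul(Pow(a, 2), a)) = Mul(9, Pow(a, 3)))
Function('b')(F, c) = Add(Rational(-9, 2), Mul(Rational(-1, 2), F), Mul(Rational(-1, 2), c)) (Function('b')(F, c) = Add(1, Mul(Rational(-1, 2), Add(Add(F, c), 11))) = Add(1, Mul(Rational(-1, 2), Add(11, F, c))) = Add(1, Add(Rational(-11, 2), Mul(Rational(-1, 2), F), Mul(Rational(-1, 2), c))) = Add(Rational(-9, 2), Mul(Rational(-1, 2), F), Mul(Rational(-1, 2), c)))
Add(1073, Mul(-1, Function('b')(M, Function('t')(-8)))) = Add(1073, Mul(-1, Add(Rational(-9, 2), Mul(Rational(-1, 2), Rational(-19, 21)), Mul(Rational(-1, 2), Mul(9, Pow(-8, 3)))))) = Add(1073, Mul(-1, Add(Rational(-9, 2), Rational(19, 42), Mul(Rational(-1, 2), Mul(9, -512))))) = Add(1073, Mul(-1, Add(Rational(-9, 2), Rational(19, 42), Mul(Rational(-1, 2), -4608)))) = Add(1073, Mul(-1, Add(Rational(-9, 2), Rational(19, 42), 2304))) = Add(1073, Mul(-1, Rational(48299, 21))) = Add(1073, Rational(-48299, 21)) = Rational(-25766, 21)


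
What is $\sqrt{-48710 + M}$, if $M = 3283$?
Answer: $i \sqrt{45427} \approx 213.14 i$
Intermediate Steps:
$\sqrt{-48710 + M} = \sqrt{-48710 + 3283} = \sqrt{-45427} = i \sqrt{45427}$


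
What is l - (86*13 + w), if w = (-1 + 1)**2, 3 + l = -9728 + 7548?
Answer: -3301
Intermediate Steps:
l = -2183 (l = -3 + (-9728 + 7548) = -3 - 2180 = -2183)
w = 0 (w = 0**2 = 0)
l - (86*13 + w) = -2183 - (86*13 + 0) = -2183 - (1118 + 0) = -2183 - 1*1118 = -2183 - 1118 = -3301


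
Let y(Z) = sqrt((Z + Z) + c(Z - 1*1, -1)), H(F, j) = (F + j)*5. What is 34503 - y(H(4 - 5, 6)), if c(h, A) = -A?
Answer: 34503 - sqrt(51) ≈ 34496.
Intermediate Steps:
H(F, j) = 5*F + 5*j
y(Z) = sqrt(1 + 2*Z) (y(Z) = sqrt((Z + Z) - 1*(-1)) = sqrt(2*Z + 1) = sqrt(1 + 2*Z))
34503 - y(H(4 - 5, 6)) = 34503 - sqrt(1 + 2*(5*(4 - 5) + 5*6)) = 34503 - sqrt(1 + 2*(5*(-1) + 30)) = 34503 - sqrt(1 + 2*(-5 + 30)) = 34503 - sqrt(1 + 2*25) = 34503 - sqrt(1 + 50) = 34503 - sqrt(51)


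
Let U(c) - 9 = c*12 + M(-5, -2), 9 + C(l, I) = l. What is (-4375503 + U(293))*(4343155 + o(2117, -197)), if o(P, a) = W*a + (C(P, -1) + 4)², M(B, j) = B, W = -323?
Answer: -38767816015390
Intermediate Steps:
C(l, I) = -9 + l
o(P, a) = (-5 + P)² - 323*a (o(P, a) = -323*a + ((-9 + P) + 4)² = -323*a + (-5 + P)² = (-5 + P)² - 323*a)
U(c) = 4 + 12*c (U(c) = 9 + (c*12 - 5) = 9 + (12*c - 5) = 9 + (-5 + 12*c) = 4 + 12*c)
(-4375503 + U(293))*(4343155 + o(2117, -197)) = (-4375503 + (4 + 12*293))*(4343155 + ((-5 + 2117)² - 323*(-197))) = (-4375503 + (4 + 3516))*(4343155 + (2112² + 63631)) = (-4375503 + 3520)*(4343155 + (4460544 + 63631)) = -4371983*(4343155 + 4524175) = -4371983*8867330 = -38767816015390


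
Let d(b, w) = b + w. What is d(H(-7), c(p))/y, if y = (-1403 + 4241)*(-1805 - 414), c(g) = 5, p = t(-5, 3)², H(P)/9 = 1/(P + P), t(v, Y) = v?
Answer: -61/88165308 ≈ -6.9188e-7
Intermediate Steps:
H(P) = 9/(2*P) (H(P) = 9/(P + P) = 9/((2*P)) = 9*(1/(2*P)) = 9/(2*P))
p = 25 (p = (-5)² = 25)
y = -6297522 (y = 2838*(-2219) = -6297522)
d(H(-7), c(p))/y = ((9/2)/(-7) + 5)/(-6297522) = ((9/2)*(-⅐) + 5)*(-1/6297522) = (-9/14 + 5)*(-1/6297522) = (61/14)*(-1/6297522) = -61/88165308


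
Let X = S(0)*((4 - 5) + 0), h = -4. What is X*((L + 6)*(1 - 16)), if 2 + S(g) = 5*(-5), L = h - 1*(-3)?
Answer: -2025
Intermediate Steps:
L = -1 (L = -4 - 1*(-3) = -4 + 3 = -1)
S(g) = -27 (S(g) = -2 + 5*(-5) = -2 - 25 = -27)
X = 27 (X = -27*((4 - 5) + 0) = -27*(-1 + 0) = -27*(-1) = 27)
X*((L + 6)*(1 - 16)) = 27*((-1 + 6)*(1 - 16)) = 27*(5*(-15)) = 27*(-75) = -2025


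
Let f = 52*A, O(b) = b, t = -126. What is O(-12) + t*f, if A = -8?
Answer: 52404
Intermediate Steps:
f = -416 (f = 52*(-8) = -416)
O(-12) + t*f = -12 - 126*(-416) = -12 + 52416 = 52404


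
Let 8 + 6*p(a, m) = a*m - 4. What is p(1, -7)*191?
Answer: -3629/6 ≈ -604.83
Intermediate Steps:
p(a, m) = -2 + a*m/6 (p(a, m) = -4/3 + (a*m - 4)/6 = -4/3 + (-4 + a*m)/6 = -4/3 + (-⅔ + a*m/6) = -2 + a*m/6)
p(1, -7)*191 = (-2 + (⅙)*1*(-7))*191 = (-2 - 7/6)*191 = -19/6*191 = -3629/6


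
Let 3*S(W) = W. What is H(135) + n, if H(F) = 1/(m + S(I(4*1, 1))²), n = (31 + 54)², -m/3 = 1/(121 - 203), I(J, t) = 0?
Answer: 21757/3 ≈ 7252.3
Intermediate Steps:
S(W) = W/3
m = 3/82 (m = -3/(121 - 203) = -3/(-82) = -3*(-1/82) = 3/82 ≈ 0.036585)
n = 7225 (n = 85² = 7225)
H(F) = 82/3 (H(F) = 1/(3/82 + ((⅓)*0)²) = 1/(3/82 + 0²) = 1/(3/82 + 0) = 1/(3/82) = 82/3)
H(135) + n = 82/3 + 7225 = 21757/3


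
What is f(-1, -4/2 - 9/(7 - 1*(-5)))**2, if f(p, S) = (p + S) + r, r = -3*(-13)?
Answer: 19881/16 ≈ 1242.6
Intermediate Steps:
r = 39
f(p, S) = 39 + S + p (f(p, S) = (p + S) + 39 = (S + p) + 39 = 39 + S + p)
f(-1, -4/2 - 9/(7 - 1*(-5)))**2 = (39 + (-4/2 - 9/(7 - 1*(-5))) - 1)**2 = (39 + (-4*1/2 - 9/(7 + 5)) - 1)**2 = (39 + (-2 - 9/12) - 1)**2 = (39 + (-2 - 9*1/12) - 1)**2 = (39 + (-2 - 3/4) - 1)**2 = (39 - 11/4 - 1)**2 = (141/4)**2 = 19881/16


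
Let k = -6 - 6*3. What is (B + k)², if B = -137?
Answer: 25921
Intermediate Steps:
k = -24 (k = -6 - 18 = -24)
(B + k)² = (-137 - 24)² = (-161)² = 25921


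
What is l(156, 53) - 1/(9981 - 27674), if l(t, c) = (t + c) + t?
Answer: 6457946/17693 ≈ 365.00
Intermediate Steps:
l(t, c) = c + 2*t (l(t, c) = (c + t) + t = c + 2*t)
l(156, 53) - 1/(9981 - 27674) = (53 + 2*156) - 1/(9981 - 27674) = (53 + 312) - 1/(-17693) = 365 - 1*(-1/17693) = 365 + 1/17693 = 6457946/17693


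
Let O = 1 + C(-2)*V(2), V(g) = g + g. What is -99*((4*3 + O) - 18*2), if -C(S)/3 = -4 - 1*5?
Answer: -8415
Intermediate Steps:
V(g) = 2*g
C(S) = 27 (C(S) = -3*(-4 - 1*5) = -3*(-4 - 5) = -3*(-9) = 27)
O = 109 (O = 1 + 27*(2*2) = 1 + 27*4 = 1 + 108 = 109)
-99*((4*3 + O) - 18*2) = -99*((4*3 + 109) - 18*2) = -99*((12 + 109) - 36) = -99*(121 - 36) = -99*85 = -8415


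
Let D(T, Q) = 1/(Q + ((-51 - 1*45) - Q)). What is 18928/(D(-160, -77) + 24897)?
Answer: 1817088/2390111 ≈ 0.76025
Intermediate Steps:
D(T, Q) = -1/96 (D(T, Q) = 1/(Q + ((-51 - 45) - Q)) = 1/(Q + (-96 - Q)) = 1/(-96) = -1/96)
18928/(D(-160, -77) + 24897) = 18928/(-1/96 + 24897) = 18928/(2390111/96) = 18928*(96/2390111) = 1817088/2390111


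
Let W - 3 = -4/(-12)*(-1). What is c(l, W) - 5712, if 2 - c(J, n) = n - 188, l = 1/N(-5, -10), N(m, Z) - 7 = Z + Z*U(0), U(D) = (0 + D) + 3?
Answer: -16574/3 ≈ -5524.7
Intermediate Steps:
U(D) = 3 + D (U(D) = D + 3 = 3 + D)
W = 8/3 (W = 3 - 4/(-12)*(-1) = 3 - 4*(-1/12)*(-1) = 3 + (⅓)*(-1) = 3 - ⅓ = 8/3 ≈ 2.6667)
N(m, Z) = 7 + 4*Z (N(m, Z) = 7 + (Z + Z*(3 + 0)) = 7 + (Z + Z*3) = 7 + (Z + 3*Z) = 7 + 4*Z)
l = -1/33 (l = 1/(7 + 4*(-10)) = 1/(7 - 40) = 1/(-33) = -1/33 ≈ -0.030303)
c(J, n) = 190 - n (c(J, n) = 2 - (n - 188) = 2 - (-188 + n) = 2 + (188 - n) = 190 - n)
c(l, W) - 5712 = (190 - 1*8/3) - 5712 = (190 - 8/3) - 5712 = 562/3 - 5712 = -16574/3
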